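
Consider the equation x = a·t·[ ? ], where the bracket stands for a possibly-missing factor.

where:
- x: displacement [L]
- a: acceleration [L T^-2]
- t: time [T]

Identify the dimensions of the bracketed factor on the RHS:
[T] — time (e.g. t)

x has dimensions [L]; a·t has dimensions [L T^-1].
The bracketed factor must supply [L] / [L T^-1] = [T].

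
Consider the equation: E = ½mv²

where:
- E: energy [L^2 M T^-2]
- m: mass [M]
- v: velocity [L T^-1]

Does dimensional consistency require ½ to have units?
No

E has dimensions [L^2 M T^-2] and mv² already has dimensions [L^2 M T^-2], so the equation balances without ½ contributing any dimensions. ½ is a pure (dimensionless) number; changing or removing it would not affect dimensional consistency.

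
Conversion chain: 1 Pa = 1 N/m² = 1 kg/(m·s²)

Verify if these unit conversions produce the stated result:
The chain is correct (no errors).

Correct: Pascal is Newton per square meter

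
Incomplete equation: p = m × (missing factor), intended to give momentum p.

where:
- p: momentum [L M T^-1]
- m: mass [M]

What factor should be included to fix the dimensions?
v (velocity), dimensions [L T^-1]

p has dimensions [L M T^-1] and m has dimensions [M].
The missing factor must have dimensions [L M T^-1] / [M] = [L T^-1], i.e. velocity (v).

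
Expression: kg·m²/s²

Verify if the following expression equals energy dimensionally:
Yes

The expression kg·m²/s² has dimensions [L^2 M T^-2], which is exactly energy [L^2 M T^-2].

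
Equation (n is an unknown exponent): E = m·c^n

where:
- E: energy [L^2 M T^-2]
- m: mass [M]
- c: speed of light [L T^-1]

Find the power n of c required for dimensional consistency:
n = 2

E has dimensions [L^2 M T^-2]; c has dimensions [L T^-1].
The rest of the RHS has dimensions [M], so c^n must supply [L^2 T^-2].
With n = 2: m·c^2 has dimensions [L^2 M T^-2], matching the LHS ✓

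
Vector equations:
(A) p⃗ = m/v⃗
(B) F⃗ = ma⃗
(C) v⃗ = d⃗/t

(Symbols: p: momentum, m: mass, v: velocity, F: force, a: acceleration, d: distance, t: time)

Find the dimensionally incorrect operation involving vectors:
(A) p⃗ = m/v⃗

(A) p⃗ = m/v⃗: LHS [L M T^-1], RHS [L^-1 M T] ✗ — momentum is mass times velocity; should be mv⃗ (and division by a vector is undefined)
(B) F⃗ = ma⃗: LHS [L M T^-2], RHS [L M T^-2] ✓ — Force and acceleration are vectors, mass is a scalar
(C) v⃗ = d⃗/t: LHS [L T^-1], RHS [L T^-1] ✓ — displacement (vector) divided by time (scalar)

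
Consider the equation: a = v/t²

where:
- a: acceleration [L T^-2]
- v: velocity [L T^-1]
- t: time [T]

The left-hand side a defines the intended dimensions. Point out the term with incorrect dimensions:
The right-hand side term v/t²

a has dimensions [L T^-2], but v/t² has dimensions [L T^-3], so the term v/t² is dimensionally wrong for a.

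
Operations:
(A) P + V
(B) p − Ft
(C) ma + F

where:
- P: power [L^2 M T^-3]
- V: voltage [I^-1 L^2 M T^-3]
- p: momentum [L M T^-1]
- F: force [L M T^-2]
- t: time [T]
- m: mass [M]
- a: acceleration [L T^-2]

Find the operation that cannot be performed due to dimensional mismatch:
(A) P + V

(A) P + V: P [L^2 M T^-3] and V [I^-1 L^2 M T^-3] — different dimensions cannot be added/subtracted ✗
(B) p − Ft: p [L M T^-1] and Ft [L M T^-1] — same dimensions ✓
(C) ma + F: ma [L M T^-2] and F [L M T^-2] — same dimensions ✓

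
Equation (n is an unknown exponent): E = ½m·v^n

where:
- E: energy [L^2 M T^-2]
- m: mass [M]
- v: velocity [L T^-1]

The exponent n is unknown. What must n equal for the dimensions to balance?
n = 2

E has dimensions [L^2 M T^-2]; v has dimensions [L T^-1].
The rest of the RHS has dimensions [M], so v^n must supply [L^2 T^-2].
With n = 2: ½m·v^2 has dimensions [L^2 M T^-2], matching the LHS ✓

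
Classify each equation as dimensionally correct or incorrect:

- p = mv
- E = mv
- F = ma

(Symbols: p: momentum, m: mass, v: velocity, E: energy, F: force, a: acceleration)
Dimensionally correct: p = mv, F = ma
Dimensionally incorrect: E = mv
Ordered (correct first, then incorrect): p = mv, F = ma, E = mv

- p = mv: LHS [L M T^-1], RHS [L M T^-1] → correct ✓
- E = mv: LHS [L^2 M T^-2], RHS [L M T^-1] → incorrect ✗
- F = ma: LHS [L M T^-2], RHS [L M T^-2] → correct ✓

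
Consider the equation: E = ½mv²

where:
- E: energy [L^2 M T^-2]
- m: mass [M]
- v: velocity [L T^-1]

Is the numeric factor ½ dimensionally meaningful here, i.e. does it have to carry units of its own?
No

E has dimensions [L^2 M T^-2] and mv² already has dimensions [L^2 M T^-2], so the equation balances without ½ contributing any dimensions. ½ is a pure (dimensionless) number; changing or removing it would not affect dimensional consistency.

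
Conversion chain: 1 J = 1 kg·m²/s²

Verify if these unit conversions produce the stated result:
The chain is correct (no errors).

Correct: Joule is defined as kg·m²/s²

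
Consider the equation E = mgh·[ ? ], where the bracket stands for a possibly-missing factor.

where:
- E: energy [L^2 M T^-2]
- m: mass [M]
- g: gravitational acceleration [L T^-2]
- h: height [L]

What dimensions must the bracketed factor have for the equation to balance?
Nothing is missing — the bracketed factor must be dimensionless.

E has dimensions [L^2 M T^-2] and mgh already has dimensions [L^2 M T^-2], so E = mgh is dimensionally complete.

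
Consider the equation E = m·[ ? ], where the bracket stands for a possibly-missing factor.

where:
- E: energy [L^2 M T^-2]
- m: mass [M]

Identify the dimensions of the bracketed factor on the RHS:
[L^2 T^-2] — velocity squared (e.g. v²)

E has dimensions [L^2 M T^-2]; m has dimensions [M].
The bracketed factor must supply [L^2 M T^-2] / [M] = [L^2 T^-2].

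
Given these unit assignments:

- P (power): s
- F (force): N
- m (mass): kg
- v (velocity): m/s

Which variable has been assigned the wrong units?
P

The variable P (power) should have units W, not s.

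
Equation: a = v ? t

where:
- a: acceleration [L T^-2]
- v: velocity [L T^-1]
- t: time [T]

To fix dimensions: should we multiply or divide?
division (÷): a = v ÷ t

a [L T^-2]; v [L T^-1]; t [T].
v × t → [L] ✗
v ÷ t → [L T^-2] ✓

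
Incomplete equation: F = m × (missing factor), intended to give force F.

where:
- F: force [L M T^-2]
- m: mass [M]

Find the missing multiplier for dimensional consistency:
a (acceleration), dimensions [L T^-2]

F has dimensions [L M T^-2] and m has dimensions [M].
The missing factor must have dimensions [L M T^-2] / [M] = [L T^-2], i.e. acceleration (a).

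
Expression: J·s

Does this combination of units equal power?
No

The expression J·s has dimensions [L^2 M T^-1], but power has dimensions [L^2 M T^-3].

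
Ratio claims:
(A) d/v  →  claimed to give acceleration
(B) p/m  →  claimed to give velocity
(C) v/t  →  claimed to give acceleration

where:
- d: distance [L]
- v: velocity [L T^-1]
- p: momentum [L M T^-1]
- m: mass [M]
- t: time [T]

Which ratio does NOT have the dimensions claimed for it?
(A) d/v does not give acceleration

(A) d/v: [T] ≠ acceleration [L T^-2] ✗
(B) p/m: [L T^-1] = velocity [L T^-1] ✓
(C) v/t: [L T^-2] = acceleration [L T^-2] ✓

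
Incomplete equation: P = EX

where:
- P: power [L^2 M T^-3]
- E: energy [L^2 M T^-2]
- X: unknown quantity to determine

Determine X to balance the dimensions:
X = f (inverse time / frequency (1/t)), dimensions [T^-1]

P has dimensions [L^2 M T^-3]; the rest of the RHS (E) has dimensions [L^2 M T^-2].
So X must have dimensions [T^-1] — X = f (inverse time / frequency (1/t)).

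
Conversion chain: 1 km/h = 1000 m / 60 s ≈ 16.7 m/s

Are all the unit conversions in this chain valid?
The chain is incorrect (it contains an error).

Incorrect: 1 h = 3600 s, not 60 s (1 km/h ≈ 0.278 m/s)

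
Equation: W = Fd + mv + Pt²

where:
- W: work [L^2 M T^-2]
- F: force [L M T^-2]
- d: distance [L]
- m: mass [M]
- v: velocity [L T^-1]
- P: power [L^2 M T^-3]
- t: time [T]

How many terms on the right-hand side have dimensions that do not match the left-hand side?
2

LHS W: [L^2 M T^-2]
- Fd: [L^2 M T^-2] ✓
- mv: [L M T^-1] ✗
- Pt²: [L^2 M T^-1] ✗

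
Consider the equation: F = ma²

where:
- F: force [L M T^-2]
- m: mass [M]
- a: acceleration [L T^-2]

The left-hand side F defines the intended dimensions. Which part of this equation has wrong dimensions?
The right-hand side term ma²

F has dimensions [L M T^-2], but ma² has dimensions [L^2 M T^-4], so the term ma² is dimensionally wrong for F.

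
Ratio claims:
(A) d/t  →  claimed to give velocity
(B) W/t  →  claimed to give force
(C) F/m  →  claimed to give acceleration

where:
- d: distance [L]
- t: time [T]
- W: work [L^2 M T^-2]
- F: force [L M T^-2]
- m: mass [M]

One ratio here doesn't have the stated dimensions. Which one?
(B) W/t does not give force

(A) d/t: [L T^-1] = velocity [L T^-1] ✓
(B) W/t: [L^2 M T^-3] ≠ force [L M T^-2] ✗
(C) F/m: [L T^-2] = acceleration [L T^-2] ✓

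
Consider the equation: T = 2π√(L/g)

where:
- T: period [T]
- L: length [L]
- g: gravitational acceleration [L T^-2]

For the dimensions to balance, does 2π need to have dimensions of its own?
No

T has dimensions [T] and √(L/g) already has dimensions [T], so the equation balances without 2π contributing any dimensions. 2π is a pure (dimensionless) number; changing or removing it would not affect dimensional consistency.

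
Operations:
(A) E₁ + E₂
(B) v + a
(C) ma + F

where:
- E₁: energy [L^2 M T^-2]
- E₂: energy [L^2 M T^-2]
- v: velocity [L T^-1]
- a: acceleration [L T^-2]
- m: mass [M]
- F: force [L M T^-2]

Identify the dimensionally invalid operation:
(B) v + a

(A) E₁ + E₂: E₁ [L^2 M T^-2] and E₂ [L^2 M T^-2] — same dimensions ✓
(B) v + a: v [L T^-1] and a [L T^-2] — different dimensions cannot be added/subtracted ✗
(C) ma + F: ma [L M T^-2] and F [L M T^-2] — same dimensions ✓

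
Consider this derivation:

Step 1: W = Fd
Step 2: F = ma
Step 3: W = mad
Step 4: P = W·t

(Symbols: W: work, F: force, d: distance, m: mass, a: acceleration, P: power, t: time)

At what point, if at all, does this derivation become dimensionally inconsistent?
Step 4

Step 1: W = Fd → LHS [L^2 M T^-2], RHS [L^2 M T^-2] ✓
Step 2: F = ma → LHS [L M T^-2], RHS [L M T^-2] ✓
Step 3: W = mad → LHS [L^2 M T^-2], RHS [L^2 M T^-2] ✓
Step 4: P = W·t → LHS [L^2 M T^-3], RHS [L^2 M T^-1] ✗

The first dimensional inconsistency appears in step 4: P = W·t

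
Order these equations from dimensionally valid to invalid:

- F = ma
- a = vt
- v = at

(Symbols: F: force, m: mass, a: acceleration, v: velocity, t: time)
Dimensionally correct: F = ma, v = at
Dimensionally incorrect: a = vt
Ordered (correct first, then incorrect): F = ma, v = at, a = vt

- F = ma: LHS [L M T^-2], RHS [L M T^-2] → correct ✓
- a = vt: LHS [L T^-2], RHS [L] → incorrect ✗
- v = at: LHS [L T^-1], RHS [L T^-1] → correct ✓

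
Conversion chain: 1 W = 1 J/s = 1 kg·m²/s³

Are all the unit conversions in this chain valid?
The chain is correct (no errors).

Correct: Watt is Joule per second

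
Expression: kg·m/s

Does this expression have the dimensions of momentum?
Yes

The expression kg·m/s has dimensions [L M T^-1], which is exactly momentum [L M T^-1].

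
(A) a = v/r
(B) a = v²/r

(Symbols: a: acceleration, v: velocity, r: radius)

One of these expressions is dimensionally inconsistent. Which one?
(A)

(A) a = v/r: LHS [L T^-2], RHS [T^-1] ✗
(B) a = v²/r: LHS [L T^-2], RHS [L T^-2] ✓

Expression (A) a = v/r is dimensionally incorrect.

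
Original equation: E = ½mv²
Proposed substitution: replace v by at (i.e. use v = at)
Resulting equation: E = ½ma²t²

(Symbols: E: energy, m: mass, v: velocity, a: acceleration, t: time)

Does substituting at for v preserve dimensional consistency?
Yes

[v] = [L T^-1] and [at] = [L T^-1]. These match, so the substitution replaces a quantity by one of the same dimensions and the result E = ½ma²t² has LHS [L^2 M T^-2] vs RHS [L^2 M T^-2] — still consistent.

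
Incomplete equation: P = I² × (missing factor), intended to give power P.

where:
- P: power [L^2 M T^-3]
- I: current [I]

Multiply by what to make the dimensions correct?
R (resistance), dimensions [I^-2 L^2 M T^-3]

P has dimensions [L^2 M T^-3] and I² has dimensions [I^2].
The missing factor must have dimensions [L^2 M T^-3] / [I^2] = [I^-2 L^2 M T^-3], i.e. resistance (R).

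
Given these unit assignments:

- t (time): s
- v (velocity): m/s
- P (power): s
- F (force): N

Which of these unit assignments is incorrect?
P

The variable P (power) should have units W, not s.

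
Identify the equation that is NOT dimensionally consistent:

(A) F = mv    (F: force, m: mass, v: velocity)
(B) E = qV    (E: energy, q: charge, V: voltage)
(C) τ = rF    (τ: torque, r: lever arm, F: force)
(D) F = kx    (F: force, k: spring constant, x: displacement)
(A) F = mv

The equation (A) F = mv is dimensionally incorrect.

LHS (F): [L M T^-2]
RHS (mv): [L M T^-1] ✗

The dimensions do not match. The other three equations balance.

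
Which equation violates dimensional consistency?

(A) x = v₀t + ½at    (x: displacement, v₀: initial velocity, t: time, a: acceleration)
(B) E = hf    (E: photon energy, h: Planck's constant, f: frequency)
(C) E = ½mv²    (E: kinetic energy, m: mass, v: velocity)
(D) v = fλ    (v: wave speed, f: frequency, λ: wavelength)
(A) x = v₀t + ½at

The equation (A) x = v₀t + ½at is dimensionally incorrect.

LHS (x): [L]
RHS terms:
  - v₀t: [L] ✓
  - ½at: [L T^-1] ✗ (does not match LHS)

The dimensions do not match. The other three equations balance.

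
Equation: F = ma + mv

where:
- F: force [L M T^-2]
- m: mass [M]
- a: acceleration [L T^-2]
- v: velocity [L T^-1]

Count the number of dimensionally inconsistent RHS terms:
1

LHS F: [L M T^-2]
- ma: [L M T^-2] ✓
- mv: [L M T^-1] ✗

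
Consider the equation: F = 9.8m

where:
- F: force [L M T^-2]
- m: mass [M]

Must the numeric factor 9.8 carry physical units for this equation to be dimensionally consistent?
Yes

F has dimensions [L M T^-2], while m alone has dimensions [M]. For the equation to balance, the factor 9.8 must carry dimensions [L T^-2] — it is a dimensional constant (a numerical value of a physical quantity with its units suppressed), not a pure number.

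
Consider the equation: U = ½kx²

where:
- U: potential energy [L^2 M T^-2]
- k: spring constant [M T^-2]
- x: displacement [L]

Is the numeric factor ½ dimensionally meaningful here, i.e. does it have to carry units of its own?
No

U has dimensions [L^2 M T^-2] and kx² already has dimensions [L^2 M T^-2], so the equation balances without ½ contributing any dimensions. ½ is a pure (dimensionless) number; changing or removing it would not affect dimensional consistency.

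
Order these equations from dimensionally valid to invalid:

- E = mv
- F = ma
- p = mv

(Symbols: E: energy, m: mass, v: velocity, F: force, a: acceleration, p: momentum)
Dimensionally correct: F = ma, p = mv
Dimensionally incorrect: E = mv
Ordered (correct first, then incorrect): F = ma, p = mv, E = mv

- E = mv: LHS [L^2 M T^-2], RHS [L M T^-1] → incorrect ✗
- F = ma: LHS [L M T^-2], RHS [L M T^-2] → correct ✓
- p = mv: LHS [L M T^-1], RHS [L M T^-1] → correct ✓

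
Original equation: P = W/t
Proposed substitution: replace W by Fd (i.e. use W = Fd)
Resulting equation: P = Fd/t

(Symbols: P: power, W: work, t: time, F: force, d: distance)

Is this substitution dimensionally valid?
Yes

[W] = [L^2 M T^-2] and [Fd] = [L^2 M T^-2]. These match, so the substitution replaces a quantity by one of the same dimensions and the result P = Fd/t has LHS [L^2 M T^-3] vs RHS [L^2 M T^-3] — still consistent.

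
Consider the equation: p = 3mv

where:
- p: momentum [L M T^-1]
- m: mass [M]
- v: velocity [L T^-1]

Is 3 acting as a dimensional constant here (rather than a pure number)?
No

p has dimensions [L M T^-1] and mv already has dimensions [L M T^-1], so the equation balances without 3 contributing any dimensions. 3 is a pure (dimensionless) number; changing or removing it would not affect dimensional consistency.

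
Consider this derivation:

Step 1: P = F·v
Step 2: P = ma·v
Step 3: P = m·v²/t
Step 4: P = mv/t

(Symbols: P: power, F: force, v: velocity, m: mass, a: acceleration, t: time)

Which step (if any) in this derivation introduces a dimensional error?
Step 4

Step 1: P = F·v → LHS [L^2 M T^-3], RHS [L^2 M T^-3] ✓
Step 2: P = ma·v → LHS [L^2 M T^-3], RHS [L^2 M T^-3] ✓
Step 3: P = m·v²/t → LHS [L^2 M T^-3], RHS [L^2 M T^-3] ✓
Step 4: P = mv/t → LHS [L^2 M T^-3], RHS [L M T^-2] ✗

The first dimensional inconsistency appears in step 4: P = mv/t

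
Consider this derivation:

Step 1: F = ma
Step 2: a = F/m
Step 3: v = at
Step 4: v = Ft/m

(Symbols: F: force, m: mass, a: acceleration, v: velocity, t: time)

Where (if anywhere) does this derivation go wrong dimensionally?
No step introduces an error — all steps are dimensionally consistent.

Step 1: F = ma → LHS [L M T^-2], RHS [L M T^-2] ✓
Step 2: a = F/m → LHS [L T^-2], RHS [L T^-2] ✓
Step 3: v = at → LHS [L T^-1], RHS [L T^-1] ✓
Step 4: v = Ft/m → LHS [L T^-1], RHS [L T^-1] ✓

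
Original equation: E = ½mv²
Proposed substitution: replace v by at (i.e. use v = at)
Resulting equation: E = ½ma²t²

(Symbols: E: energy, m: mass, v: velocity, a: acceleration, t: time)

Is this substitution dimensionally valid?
Yes

[v] = [L T^-1] and [at] = [L T^-1]. These match, so the substitution replaces a quantity by one of the same dimensions and the result E = ½ma²t² has LHS [L^2 M T^-2] vs RHS [L^2 M T^-2] — still consistent.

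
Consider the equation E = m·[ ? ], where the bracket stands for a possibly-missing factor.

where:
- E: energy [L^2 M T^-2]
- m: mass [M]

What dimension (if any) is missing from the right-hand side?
[L^2 T^-2] — velocity squared (e.g. v²)

E has dimensions [L^2 M T^-2]; m has dimensions [M].
The bracketed factor must supply [L^2 M T^-2] / [M] = [L^2 T^-2].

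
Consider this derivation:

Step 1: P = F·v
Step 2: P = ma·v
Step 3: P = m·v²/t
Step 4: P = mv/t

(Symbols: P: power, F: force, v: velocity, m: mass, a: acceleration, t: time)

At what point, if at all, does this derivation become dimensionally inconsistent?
Step 4

Step 1: P = F·v → LHS [L^2 M T^-3], RHS [L^2 M T^-3] ✓
Step 2: P = ma·v → LHS [L^2 M T^-3], RHS [L^2 M T^-3] ✓
Step 3: P = m·v²/t → LHS [L^2 M T^-3], RHS [L^2 M T^-3] ✓
Step 4: P = mv/t → LHS [L^2 M T^-3], RHS [L M T^-2] ✗

The first dimensional inconsistency appears in step 4: P = mv/t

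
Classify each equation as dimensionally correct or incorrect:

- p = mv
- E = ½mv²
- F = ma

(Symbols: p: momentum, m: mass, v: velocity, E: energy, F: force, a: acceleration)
Dimensionally correct: p = mv, E = ½mv², F = ma
Dimensionally incorrect: none
Ordered (correct first, then incorrect): p = mv, E = ½mv², F = ma

- p = mv: LHS [L M T^-1], RHS [L M T^-1] → correct ✓
- E = ½mv²: LHS [L^2 M T^-2], RHS [L^2 M T^-2] → correct ✓
- F = ma: LHS [L M T^-2], RHS [L M T^-2] → correct ✓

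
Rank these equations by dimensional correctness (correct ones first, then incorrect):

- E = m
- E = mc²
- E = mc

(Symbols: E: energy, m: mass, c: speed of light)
Dimensionally correct: E = mc²
Dimensionally incorrect: E = m, E = mc
Ordered (correct first, then incorrect): E = mc², E = m, E = mc

- E = m: LHS [L^2 M T^-2], RHS [M] → incorrect ✗
- E = mc²: LHS [L^2 M T^-2], RHS [L^2 M T^-2] → correct ✓
- E = mc: LHS [L^2 M T^-2], RHS [L M T^-1] → incorrect ✗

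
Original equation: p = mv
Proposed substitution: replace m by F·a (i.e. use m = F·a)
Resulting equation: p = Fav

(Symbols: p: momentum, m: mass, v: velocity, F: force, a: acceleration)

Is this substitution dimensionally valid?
No

[m] = [M] and [F·a] = [L^2 M T^-4]. These differ, so the substitution replaces a quantity by one of different dimensions and the result p = Fav has LHS [L M T^-1] vs RHS [L^3 M T^-5] — inconsistent.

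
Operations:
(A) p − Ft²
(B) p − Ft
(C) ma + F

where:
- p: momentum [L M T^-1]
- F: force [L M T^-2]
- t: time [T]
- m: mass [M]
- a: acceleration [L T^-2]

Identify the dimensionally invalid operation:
(A) p − Ft²

(A) p − Ft²: p [L M T^-1] and Ft² [L M] — different dimensions cannot be added/subtracted ✗
(B) p − Ft: p [L M T^-1] and Ft [L M T^-1] — same dimensions ✓
(C) ma + F: ma [L M T^-2] and F [L M T^-2] — same dimensions ✓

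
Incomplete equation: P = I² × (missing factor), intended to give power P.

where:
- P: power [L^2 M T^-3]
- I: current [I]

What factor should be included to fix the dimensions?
R (resistance), dimensions [I^-2 L^2 M T^-3]

P has dimensions [L^2 M T^-3] and I² has dimensions [I^2].
The missing factor must have dimensions [L^2 M T^-3] / [I^2] = [I^-2 L^2 M T^-3], i.e. resistance (R).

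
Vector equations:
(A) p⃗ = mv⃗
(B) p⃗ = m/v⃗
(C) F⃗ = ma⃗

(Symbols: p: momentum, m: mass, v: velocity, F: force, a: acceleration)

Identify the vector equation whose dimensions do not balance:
(B) p⃗ = m/v⃗

(A) p⃗ = mv⃗: LHS [L M T^-1], RHS [L M T^-1] ✓ — mass (scalar) times velocity (vector)
(B) p⃗ = m/v⃗: LHS [L M T^-1], RHS [L^-1 M T] ✗ — momentum is mass times velocity; should be mv⃗ (and division by a vector is undefined)
(C) F⃗ = ma⃗: LHS [L M T^-2], RHS [L M T^-2] ✓ — Force and acceleration are vectors, mass is a scalar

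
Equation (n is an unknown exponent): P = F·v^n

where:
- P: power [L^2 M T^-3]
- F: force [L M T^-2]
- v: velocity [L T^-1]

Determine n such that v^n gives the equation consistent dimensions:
n = 1

P has dimensions [L^2 M T^-3]; v has dimensions [L T^-1].
The rest of the RHS has dimensions [L M T^-2], so v^n must supply [L T^-1].
With n = 1: F·v^1 has dimensions [L^2 M T^-3], matching the LHS ✓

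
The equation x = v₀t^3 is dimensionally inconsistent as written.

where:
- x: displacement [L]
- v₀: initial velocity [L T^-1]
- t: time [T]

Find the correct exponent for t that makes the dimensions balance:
The exponent of t should be 1: x = v₀t

The LHS x has dimensions [L]; t has dimensions [T].
As written, the RHS v₀t^3 (exponent 3 on t) has dimensions [L T^2], which does not match.
With exponent 1, the RHS v₀t has dimensions [L], matching the LHS.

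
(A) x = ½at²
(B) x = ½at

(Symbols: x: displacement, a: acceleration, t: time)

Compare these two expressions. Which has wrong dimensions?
(B)

(A) x = ½at²: LHS [L], RHS [L] ✓
(B) x = ½at: LHS [L], RHS [L T^-1] ✗

Expression (B) x = ½at is dimensionally incorrect.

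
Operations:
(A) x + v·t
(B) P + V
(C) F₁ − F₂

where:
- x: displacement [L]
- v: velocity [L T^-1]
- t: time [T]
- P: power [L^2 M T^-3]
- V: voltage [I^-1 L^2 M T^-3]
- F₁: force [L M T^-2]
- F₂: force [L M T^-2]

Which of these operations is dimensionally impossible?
(B) P + V

(A) x + v·t: x [L] and v·t [L] — same dimensions ✓
(B) P + V: P [L^2 M T^-3] and V [I^-1 L^2 M T^-3] — different dimensions cannot be added/subtracted ✗
(C) F₁ − F₂: F₁ [L M T^-2] and F₂ [L M T^-2] — same dimensions ✓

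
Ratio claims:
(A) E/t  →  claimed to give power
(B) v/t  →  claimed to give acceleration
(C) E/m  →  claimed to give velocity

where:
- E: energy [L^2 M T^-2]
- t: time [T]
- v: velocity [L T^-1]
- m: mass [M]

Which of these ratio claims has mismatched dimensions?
(C) E/m does not give velocity

(A) E/t: [L^2 M T^-3] = power [L^2 M T^-3] ✓
(B) v/t: [L T^-2] = acceleration [L T^-2] ✓
(C) E/m: [L^2 T^-2] ≠ velocity [L T^-1] ✗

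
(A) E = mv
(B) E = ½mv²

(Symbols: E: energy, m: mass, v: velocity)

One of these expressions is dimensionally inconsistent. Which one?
(A)

(A) E = mv: LHS [L^2 M T^-2], RHS [L M T^-1] ✗
(B) E = ½mv²: LHS [L^2 M T^-2], RHS [L^2 M T^-2] ✓

Expression (A) E = mv is dimensionally incorrect.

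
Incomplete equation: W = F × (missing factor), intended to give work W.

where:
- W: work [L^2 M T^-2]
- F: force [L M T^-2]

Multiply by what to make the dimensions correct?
d (distance), dimensions [L]

W has dimensions [L^2 M T^-2] and F has dimensions [L M T^-2].
The missing factor must have dimensions [L^2 M T^-2] / [L M T^-2] = [L], i.e. distance (d).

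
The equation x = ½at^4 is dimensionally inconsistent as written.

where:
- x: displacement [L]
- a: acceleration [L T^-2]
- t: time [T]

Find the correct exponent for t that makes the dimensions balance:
The exponent of t should be 2: x = ½at^2

The LHS x has dimensions [L]; t has dimensions [T].
As written, the RHS ½at^4 (exponent 4 on t) has dimensions [L T^2], which does not match.
With exponent 2, the RHS ½at^2 has dimensions [L], matching the LHS.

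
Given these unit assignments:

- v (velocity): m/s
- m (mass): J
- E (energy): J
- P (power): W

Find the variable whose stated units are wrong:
m

The variable m (mass) should have units kg, not J.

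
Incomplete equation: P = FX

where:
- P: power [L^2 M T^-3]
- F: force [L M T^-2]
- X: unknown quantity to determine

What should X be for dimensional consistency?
X = v (velocity), dimensions [L T^-1]

P has dimensions [L^2 M T^-3]; the rest of the RHS (F) has dimensions [L M T^-2].
So X must have dimensions [L T^-1] — X = v (velocity).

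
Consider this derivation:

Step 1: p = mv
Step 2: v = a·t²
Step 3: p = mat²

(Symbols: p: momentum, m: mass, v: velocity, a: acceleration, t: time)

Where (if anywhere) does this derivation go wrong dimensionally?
Step 2

Step 1: p = mv → LHS [L M T^-1], RHS [L M T^-1] ✓
Step 2: v = a·t² → LHS [L T^-1], RHS [L] ✗

The first dimensional inconsistency appears in step 2: v = a·t²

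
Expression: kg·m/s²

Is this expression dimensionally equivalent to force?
Yes

The expression kg·m/s² has dimensions [L M T^-2], which is exactly force [L M T^-2].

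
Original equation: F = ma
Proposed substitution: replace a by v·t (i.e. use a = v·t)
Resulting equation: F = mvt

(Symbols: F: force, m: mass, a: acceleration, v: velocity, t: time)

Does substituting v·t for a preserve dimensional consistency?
No

[a] = [L T^-2] and [v·t] = [L]. These differ, so the substitution replaces a quantity by one of different dimensions and the result F = mvt has LHS [L M T^-2] vs RHS [L M] — inconsistent.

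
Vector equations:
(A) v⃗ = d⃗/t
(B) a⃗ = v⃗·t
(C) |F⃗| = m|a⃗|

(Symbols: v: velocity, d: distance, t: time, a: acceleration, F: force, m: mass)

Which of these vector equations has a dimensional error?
(B) a⃗ = v⃗·t

(A) v⃗ = d⃗/t: LHS [L T^-1], RHS [L T^-1] ✓ — displacement (vector) divided by time (scalar)
(B) a⃗ = v⃗·t: LHS [L T^-2], RHS [L] ✗ — acceleration is velocity per time; should be v⃗/t
(C) |F⃗| = m|a⃗|: LHS [L M T^-2], RHS [L M T^-2] ✓ — magnitudes of vectors are scalars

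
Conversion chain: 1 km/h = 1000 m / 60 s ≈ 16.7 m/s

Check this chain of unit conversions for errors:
The chain is incorrect (it contains an error).

Incorrect: 1 h = 3600 s, not 60 s (1 km/h ≈ 0.278 m/s)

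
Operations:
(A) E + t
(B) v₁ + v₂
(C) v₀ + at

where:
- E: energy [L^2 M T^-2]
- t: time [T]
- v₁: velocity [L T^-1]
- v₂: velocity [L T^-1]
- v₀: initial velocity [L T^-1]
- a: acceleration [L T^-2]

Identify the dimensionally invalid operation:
(A) E + t

(A) E + t: E [L^2 M T^-2] and t [T] — different dimensions cannot be added/subtracted ✗
(B) v₁ + v₂: v₁ [L T^-1] and v₂ [L T^-1] — same dimensions ✓
(C) v₀ + at: v₀ [L T^-1] and at [L T^-1] — same dimensions ✓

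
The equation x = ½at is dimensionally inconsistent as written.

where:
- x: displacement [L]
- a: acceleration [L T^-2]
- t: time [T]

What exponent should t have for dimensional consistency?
The exponent of t should be 2: x = ½at^2

The LHS x has dimensions [L]; t has dimensions [T].
As written, the RHS ½at (exponent 1 on t) has dimensions [L T^-1], which does not match.
With exponent 2, the RHS ½at^2 has dimensions [L], matching the LHS.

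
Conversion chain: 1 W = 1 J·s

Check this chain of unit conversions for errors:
The chain is incorrect (it contains an error).

Incorrect: Watt is J/s, not J·s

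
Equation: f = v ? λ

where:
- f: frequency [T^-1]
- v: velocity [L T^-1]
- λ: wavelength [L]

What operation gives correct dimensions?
division (÷): f = v ÷ λ

f [T^-1]; v [L T^-1]; λ [L].
v × λ → [L^2 T^-1] ✗
v ÷ λ → [T^-1] ✓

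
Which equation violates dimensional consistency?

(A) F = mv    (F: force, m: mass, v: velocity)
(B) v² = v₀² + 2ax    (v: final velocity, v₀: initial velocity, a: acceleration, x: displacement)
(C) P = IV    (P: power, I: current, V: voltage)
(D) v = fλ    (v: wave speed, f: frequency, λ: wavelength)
(A) F = mv

The equation (A) F = mv is dimensionally incorrect.

LHS (F): [L M T^-2]
RHS (mv): [L M T^-1] ✗

The dimensions do not match. The other three equations balance.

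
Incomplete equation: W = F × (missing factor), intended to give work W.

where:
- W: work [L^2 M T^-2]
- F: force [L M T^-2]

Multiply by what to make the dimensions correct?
d (distance), dimensions [L]

W has dimensions [L^2 M T^-2] and F has dimensions [L M T^-2].
The missing factor must have dimensions [L^2 M T^-2] / [L M T^-2] = [L], i.e. distance (d).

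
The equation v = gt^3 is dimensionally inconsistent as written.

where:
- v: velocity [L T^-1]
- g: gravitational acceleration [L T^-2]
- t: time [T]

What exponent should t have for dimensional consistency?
The exponent of t should be 1: v = gt

The LHS v has dimensions [L T^-1]; t has dimensions [T].
As written, the RHS gt^3 (exponent 3 on t) has dimensions [L T], which does not match.
With exponent 1, the RHS gt has dimensions [L T^-1], matching the LHS.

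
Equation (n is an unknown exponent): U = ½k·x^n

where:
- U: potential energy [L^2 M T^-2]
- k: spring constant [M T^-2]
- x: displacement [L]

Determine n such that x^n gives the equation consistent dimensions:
n = 2

U has dimensions [L^2 M T^-2]; x has dimensions [L].
The rest of the RHS has dimensions [M T^-2], so x^n must supply [L^2].
With n = 2: ½k·x^2 has dimensions [L^2 M T^-2], matching the LHS ✓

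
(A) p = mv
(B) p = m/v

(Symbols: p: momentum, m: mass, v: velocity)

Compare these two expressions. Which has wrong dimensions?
(B)

(A) p = mv: LHS [L M T^-1], RHS [L M T^-1] ✓
(B) p = m/v: LHS [L M T^-1], RHS [L^-1 M T] ✗

Expression (B) p = m/v is dimensionally incorrect.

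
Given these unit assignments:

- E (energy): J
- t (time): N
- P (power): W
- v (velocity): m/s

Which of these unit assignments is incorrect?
t

The variable t (time) should have units s, not N.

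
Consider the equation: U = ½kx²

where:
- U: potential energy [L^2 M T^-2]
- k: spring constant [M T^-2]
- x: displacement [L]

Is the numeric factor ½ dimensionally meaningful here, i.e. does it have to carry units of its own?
No

U has dimensions [L^2 M T^-2] and kx² already has dimensions [L^2 M T^-2], so the equation balances without ½ contributing any dimensions. ½ is a pure (dimensionless) number; changing or removing it would not affect dimensional consistency.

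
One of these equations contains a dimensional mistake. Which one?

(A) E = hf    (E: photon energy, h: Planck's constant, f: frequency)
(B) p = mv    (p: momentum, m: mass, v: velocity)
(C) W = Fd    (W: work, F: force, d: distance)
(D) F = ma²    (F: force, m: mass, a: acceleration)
(D) F = ma²

The equation (D) F = ma² is dimensionally incorrect.

LHS (F): [L M T^-2]
RHS (ma²): [L^2 M T^-4] ✗

The dimensions do not match. The other three equations balance.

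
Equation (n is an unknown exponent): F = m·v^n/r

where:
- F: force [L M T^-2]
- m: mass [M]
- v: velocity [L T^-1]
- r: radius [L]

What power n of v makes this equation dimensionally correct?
n = 2

F has dimensions [L M T^-2]; v has dimensions [L T^-1].
The rest of the RHS has dimensions [L^-1 M], so v^n must supply [L^2 T^-2].
With n = 2: m·v^2/r has dimensions [L M T^-2], matching the LHS ✓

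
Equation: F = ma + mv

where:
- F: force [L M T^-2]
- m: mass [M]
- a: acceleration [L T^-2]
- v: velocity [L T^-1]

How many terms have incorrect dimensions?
1

LHS F: [L M T^-2]
- ma: [L M T^-2] ✓
- mv: [L M T^-1] ✗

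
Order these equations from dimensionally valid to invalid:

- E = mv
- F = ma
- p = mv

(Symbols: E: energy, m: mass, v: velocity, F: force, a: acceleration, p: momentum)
Dimensionally correct: F = ma, p = mv
Dimensionally incorrect: E = mv
Ordered (correct first, then incorrect): F = ma, p = mv, E = mv

- E = mv: LHS [L^2 M T^-2], RHS [L M T^-1] → incorrect ✗
- F = ma: LHS [L M T^-2], RHS [L M T^-2] → correct ✓
- p = mv: LHS [L M T^-1], RHS [L M T^-1] → correct ✓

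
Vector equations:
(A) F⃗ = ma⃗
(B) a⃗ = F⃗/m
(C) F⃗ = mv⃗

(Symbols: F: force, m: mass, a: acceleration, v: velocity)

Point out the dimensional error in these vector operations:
(C) F⃗ = mv⃗

(A) F⃗ = ma⃗: LHS [L M T^-2], RHS [L M T^-2] ✓ — Force and acceleration are vectors, mass is a scalar
(B) a⃗ = F⃗/m: LHS [L T^-2], RHS [L T^-2] ✓ — force (vector) divided by mass (scalar)
(C) F⃗ = mv⃗: LHS [L M T^-2], RHS [L M T^-1] ✗ — mass times velocity is momentum, not force; should be ma⃗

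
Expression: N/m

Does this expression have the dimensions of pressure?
No

The expression N/m has dimensions [M T^-2], but pressure has dimensions [L^-1 M T^-2].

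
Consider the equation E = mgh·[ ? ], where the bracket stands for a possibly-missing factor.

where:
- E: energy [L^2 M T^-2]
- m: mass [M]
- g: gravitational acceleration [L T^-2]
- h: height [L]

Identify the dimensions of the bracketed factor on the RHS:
Nothing is missing — the bracketed factor must be dimensionless.

E has dimensions [L^2 M T^-2] and mgh already has dimensions [L^2 M T^-2], so E = mgh is dimensionally complete.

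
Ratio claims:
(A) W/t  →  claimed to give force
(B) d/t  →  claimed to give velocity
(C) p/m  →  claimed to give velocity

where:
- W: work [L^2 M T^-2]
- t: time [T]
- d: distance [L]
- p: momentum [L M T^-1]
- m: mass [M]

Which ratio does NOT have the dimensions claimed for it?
(A) W/t does not give force

(A) W/t: [L^2 M T^-3] ≠ force [L M T^-2] ✗
(B) d/t: [L T^-1] = velocity [L T^-1] ✓
(C) p/m: [L T^-1] = velocity [L T^-1] ✓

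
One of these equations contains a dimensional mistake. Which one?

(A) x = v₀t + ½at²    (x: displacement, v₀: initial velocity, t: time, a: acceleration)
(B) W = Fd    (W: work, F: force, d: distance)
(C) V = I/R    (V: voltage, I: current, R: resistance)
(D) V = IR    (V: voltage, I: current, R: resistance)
(C) V = I/R

The equation (C) V = I/R is dimensionally incorrect.

LHS (V): [I^-1 L^2 M T^-3]
RHS (I/R): [I^3 L^-2 M^-1 T^3] ✗

The dimensions do not match. The other three equations balance.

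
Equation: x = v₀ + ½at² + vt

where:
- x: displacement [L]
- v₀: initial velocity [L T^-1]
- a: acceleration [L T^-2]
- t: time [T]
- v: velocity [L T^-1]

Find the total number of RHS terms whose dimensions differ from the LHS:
1

LHS x: [L]
- v₀: [L T^-1] ✗
- ½at²: [L] ✓
- vt: [L] ✓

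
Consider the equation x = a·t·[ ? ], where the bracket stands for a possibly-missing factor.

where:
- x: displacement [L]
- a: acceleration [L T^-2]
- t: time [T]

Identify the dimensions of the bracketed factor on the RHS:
[T] — time (e.g. t)

x has dimensions [L]; a·t has dimensions [L T^-1].
The bracketed factor must supply [L] / [L T^-1] = [T].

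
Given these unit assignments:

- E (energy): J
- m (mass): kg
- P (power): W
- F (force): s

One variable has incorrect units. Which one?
F

The variable F (force) should have units N, not s.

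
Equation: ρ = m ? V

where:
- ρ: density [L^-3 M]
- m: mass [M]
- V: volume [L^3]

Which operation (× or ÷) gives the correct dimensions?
division (÷): ρ = m ÷ V

ρ [L^-3 M]; m [M]; V [L^3].
m × V → [L^3 M] ✗
m ÷ V → [L^-3 M] ✓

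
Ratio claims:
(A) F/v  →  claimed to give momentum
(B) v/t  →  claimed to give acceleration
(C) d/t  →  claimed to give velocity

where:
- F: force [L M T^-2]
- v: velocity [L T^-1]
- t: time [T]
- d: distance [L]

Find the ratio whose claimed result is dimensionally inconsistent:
(A) F/v does not give momentum

(A) F/v: [M T^-1] ≠ momentum [L M T^-1] ✗
(B) v/t: [L T^-2] = acceleration [L T^-2] ✓
(C) d/t: [L T^-1] = velocity [L T^-1] ✓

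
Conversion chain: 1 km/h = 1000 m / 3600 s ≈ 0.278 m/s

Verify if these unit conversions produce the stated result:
The chain is correct (no errors).

Correct: 1 km = 1000 m, 1 h = 3600 s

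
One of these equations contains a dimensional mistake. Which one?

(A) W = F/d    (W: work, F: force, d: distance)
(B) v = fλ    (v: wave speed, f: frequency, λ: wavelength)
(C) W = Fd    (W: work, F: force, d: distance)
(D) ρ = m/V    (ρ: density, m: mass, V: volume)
(A) W = F/d

The equation (A) W = F/d is dimensionally incorrect.

LHS (W): [L^2 M T^-2]
RHS (F/d): [M T^-2] ✗

The dimensions do not match. The other three equations balance.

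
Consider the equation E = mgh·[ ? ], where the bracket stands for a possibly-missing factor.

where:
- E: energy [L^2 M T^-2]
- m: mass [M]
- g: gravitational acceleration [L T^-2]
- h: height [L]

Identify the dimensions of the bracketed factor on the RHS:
Nothing is missing — the bracketed factor must be dimensionless.

E has dimensions [L^2 M T^-2] and mgh already has dimensions [L^2 M T^-2], so E = mgh is dimensionally complete.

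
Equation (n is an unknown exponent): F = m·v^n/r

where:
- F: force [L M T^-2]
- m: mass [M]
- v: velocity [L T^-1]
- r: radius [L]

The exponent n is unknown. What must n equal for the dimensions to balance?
n = 2

F has dimensions [L M T^-2]; v has dimensions [L T^-1].
The rest of the RHS has dimensions [L^-1 M], so v^n must supply [L^2 T^-2].
With n = 2: m·v^2/r has dimensions [L M T^-2], matching the LHS ✓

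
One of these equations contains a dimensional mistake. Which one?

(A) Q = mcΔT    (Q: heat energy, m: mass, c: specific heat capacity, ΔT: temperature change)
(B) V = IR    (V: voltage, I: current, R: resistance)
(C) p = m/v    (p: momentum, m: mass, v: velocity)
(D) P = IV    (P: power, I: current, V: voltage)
(C) p = m/v

The equation (C) p = m/v is dimensionally incorrect.

LHS (p): [L M T^-1]
RHS (m/v): [L^-1 M T] ✗

The dimensions do not match. The other three equations balance.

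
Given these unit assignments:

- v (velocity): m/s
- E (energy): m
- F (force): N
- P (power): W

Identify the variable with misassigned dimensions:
E

The variable E (energy) should have units J, not m.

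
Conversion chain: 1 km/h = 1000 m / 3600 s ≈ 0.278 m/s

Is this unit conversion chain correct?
The chain is correct (no errors).

Correct: 1 km = 1000 m, 1 h = 3600 s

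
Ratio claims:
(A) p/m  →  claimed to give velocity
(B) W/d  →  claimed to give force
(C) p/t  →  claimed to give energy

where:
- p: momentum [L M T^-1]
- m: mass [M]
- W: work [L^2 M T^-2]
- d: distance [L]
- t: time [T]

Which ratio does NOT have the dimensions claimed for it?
(C) p/t does not give energy

(A) p/m: [L T^-1] = velocity [L T^-1] ✓
(B) W/d: [L M T^-2] = force [L M T^-2] ✓
(C) p/t: [L M T^-2] ≠ energy [L^2 M T^-2] ✗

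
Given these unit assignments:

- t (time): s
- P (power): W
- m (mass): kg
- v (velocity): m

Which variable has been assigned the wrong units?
v

The variable v (velocity) should have units m/s, not m.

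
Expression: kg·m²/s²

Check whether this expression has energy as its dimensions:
Yes

The expression kg·m²/s² has dimensions [L^2 M T^-2], which is exactly energy [L^2 M T^-2].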